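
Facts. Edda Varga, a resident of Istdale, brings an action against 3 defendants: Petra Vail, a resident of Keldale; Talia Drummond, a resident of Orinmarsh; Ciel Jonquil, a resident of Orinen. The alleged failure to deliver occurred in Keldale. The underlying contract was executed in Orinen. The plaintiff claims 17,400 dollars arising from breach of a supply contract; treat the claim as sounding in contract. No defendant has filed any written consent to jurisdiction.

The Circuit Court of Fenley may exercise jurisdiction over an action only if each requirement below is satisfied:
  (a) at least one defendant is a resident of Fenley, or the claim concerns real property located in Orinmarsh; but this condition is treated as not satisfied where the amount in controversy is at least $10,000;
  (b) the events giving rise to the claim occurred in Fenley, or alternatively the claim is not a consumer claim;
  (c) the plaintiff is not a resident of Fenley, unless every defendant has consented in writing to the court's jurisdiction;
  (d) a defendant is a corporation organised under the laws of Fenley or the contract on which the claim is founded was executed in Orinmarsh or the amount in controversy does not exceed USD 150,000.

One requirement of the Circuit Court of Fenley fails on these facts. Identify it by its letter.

The Circuit Court of Fenley:
  (a) No defendant resides in Fenley (they reside in Keldale, Orinmarsh, Orinen); the claim does not concern real property — no alternative holds. Fails.
  (b) The claim is a contract claim, not a consumer claim, so this disjunct is met. Met.
  (c) The plaintiff resides in Istdale, which is not Fenley. Satisfied.
  (d) The amount in controversy is 17,400 dollars, within the USD 150,000 ceiling, so this disjunct is met. Satisfied.
Only condition (a) fails.

(a)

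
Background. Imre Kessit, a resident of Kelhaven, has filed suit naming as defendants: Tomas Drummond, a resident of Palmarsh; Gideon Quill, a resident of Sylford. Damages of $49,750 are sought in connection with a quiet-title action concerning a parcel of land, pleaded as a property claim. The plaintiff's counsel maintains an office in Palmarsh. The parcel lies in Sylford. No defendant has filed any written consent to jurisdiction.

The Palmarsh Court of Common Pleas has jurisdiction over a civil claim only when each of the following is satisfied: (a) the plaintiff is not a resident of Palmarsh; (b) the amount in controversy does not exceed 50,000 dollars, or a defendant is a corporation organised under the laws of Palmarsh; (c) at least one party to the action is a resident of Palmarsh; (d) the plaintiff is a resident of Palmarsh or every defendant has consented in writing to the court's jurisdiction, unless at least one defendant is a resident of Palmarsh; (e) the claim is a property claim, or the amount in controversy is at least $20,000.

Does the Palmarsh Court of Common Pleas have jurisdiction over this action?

The Palmarsh Court of Common Pleas:
  (a) The plaintiff resides in Kelhaven, which is not Palmarsh. Met.
  (b) The amount in controversy is $49,750, within the USD 50,000 ceiling, so this disjunct is met. Met.
  (c) Tomas Drummond resides in Palmarsh. Satisfied.
  (d) The plaintiff resides in Kelhaven, not Palmarsh; no such written consent has been filed — no alternative holds. But Tomas Drummond resides in Palmarsh, and the 'unless' clause therefore excuses the requirement. Satisfied.
  (e) The claim is a property claim, which satisfies one of the alternatives. Satisfied.
  → Every requirement is satisfied — jurisdiction.

Yes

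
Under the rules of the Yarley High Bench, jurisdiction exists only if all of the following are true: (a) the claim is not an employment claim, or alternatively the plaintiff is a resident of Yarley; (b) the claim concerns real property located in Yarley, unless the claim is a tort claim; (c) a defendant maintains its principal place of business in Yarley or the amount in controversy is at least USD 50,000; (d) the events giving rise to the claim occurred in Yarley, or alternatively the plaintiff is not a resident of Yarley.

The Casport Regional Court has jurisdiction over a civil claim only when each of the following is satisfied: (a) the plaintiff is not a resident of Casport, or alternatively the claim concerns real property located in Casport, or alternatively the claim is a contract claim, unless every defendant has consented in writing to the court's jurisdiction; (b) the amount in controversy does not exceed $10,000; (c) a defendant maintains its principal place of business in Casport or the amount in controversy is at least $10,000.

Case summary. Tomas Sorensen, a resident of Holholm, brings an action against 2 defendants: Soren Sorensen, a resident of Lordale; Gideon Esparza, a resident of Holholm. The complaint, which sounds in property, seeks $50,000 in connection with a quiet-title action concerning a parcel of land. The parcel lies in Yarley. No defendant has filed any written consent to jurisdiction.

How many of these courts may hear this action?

The Yarley High Bench:
  (a) The claim is a property claim, not an employment claim, so one alternative holds. Condition met.
  (b) The property lies in Yarley. Condition met.
  (c) The amount in controversy is $50,000, which meets the 50,000 dollars floor — that alternative is enough. Met.
  (d) The operative events occurred in Yarley, so this disjunct is met. Satisfied.
  → Jurisdiction lies.
The Casport Regional Court:
  (a) The plaintiff resides in Holholm, which is not Casport, so one alternative holds. Condition met.
  (b) The amount in controversy is 50,000 dollars, above the 10,000 dollars ceiling. Not met.
  (c) The amount in controversy is 50,000 dollars, which meets the $10,000 floor — that alternative is enough. Condition met.
  → The court lacks jurisdiction.
Courts with jurisdiction: the Yarley High Bench — 1 in total.

1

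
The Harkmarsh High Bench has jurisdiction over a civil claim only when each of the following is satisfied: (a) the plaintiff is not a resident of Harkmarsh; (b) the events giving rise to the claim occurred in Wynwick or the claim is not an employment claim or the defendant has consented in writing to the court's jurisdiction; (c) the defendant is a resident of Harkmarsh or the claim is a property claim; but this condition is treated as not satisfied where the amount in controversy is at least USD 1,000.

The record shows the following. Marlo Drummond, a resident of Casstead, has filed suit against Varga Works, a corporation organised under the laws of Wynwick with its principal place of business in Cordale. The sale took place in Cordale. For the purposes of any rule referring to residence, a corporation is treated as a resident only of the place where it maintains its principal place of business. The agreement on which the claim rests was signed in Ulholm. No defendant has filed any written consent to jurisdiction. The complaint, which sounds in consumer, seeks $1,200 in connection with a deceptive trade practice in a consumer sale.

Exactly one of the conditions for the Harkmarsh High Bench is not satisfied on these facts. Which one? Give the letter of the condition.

The Harkmarsh High Bench:
  (a) The plaintiff resides in Casstead, which is not Harkmarsh. Condition met.
  (b) The claim is a consumer claim, not an employment claim, so one alternative holds. Met.
  (c) The defendant resides in Cordale, not Harkmarsh; the claim is a consumer claim, not a property claim — no alternative holds. Condition not met.
Only condition (c) fails.

(c)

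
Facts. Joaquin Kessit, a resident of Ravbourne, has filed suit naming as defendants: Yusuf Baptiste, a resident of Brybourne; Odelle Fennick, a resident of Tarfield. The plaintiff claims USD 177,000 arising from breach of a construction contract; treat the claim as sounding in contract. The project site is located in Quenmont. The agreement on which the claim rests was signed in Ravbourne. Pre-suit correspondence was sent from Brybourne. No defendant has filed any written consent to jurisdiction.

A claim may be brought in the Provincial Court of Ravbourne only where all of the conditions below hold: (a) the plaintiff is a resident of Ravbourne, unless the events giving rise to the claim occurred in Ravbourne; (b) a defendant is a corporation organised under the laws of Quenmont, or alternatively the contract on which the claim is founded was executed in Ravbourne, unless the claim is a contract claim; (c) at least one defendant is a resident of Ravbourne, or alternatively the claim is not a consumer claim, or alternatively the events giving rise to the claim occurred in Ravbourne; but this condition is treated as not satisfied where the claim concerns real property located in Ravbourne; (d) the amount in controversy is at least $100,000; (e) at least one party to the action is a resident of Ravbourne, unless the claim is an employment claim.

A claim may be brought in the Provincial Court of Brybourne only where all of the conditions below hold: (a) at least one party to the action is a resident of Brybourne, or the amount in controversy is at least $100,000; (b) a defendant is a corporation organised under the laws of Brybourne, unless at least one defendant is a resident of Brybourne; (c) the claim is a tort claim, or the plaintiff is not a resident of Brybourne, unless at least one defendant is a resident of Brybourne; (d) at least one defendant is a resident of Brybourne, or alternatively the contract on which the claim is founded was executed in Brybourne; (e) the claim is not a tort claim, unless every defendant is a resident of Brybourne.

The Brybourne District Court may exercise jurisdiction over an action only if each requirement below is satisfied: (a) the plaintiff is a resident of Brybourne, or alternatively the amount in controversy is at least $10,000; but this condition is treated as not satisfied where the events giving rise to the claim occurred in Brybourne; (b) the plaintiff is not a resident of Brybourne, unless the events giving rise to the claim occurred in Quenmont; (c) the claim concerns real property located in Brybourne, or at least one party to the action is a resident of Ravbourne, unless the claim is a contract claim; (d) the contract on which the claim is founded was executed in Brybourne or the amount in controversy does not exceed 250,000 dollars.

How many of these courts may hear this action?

3

The Provincial Court of Ravbourne:
  (a) The plaintiff resides in Ravbourne. Met.
  (b) The contract was executed in Ravbourne, which satisfies one of the alternatives. Condition met.
  (c) The claim is a contract claim, not a consumer claim, so one alternative holds. And the carve-out is inapplicable — the claim does not concern real property. Satisfied.
  (d) The amount in controversy is $177,000, which meets the 100,000 dollars floor. Met.
  (e) Joaquin Kessit resides in Ravbourne. Condition met.
  → Every requirement is satisfied — jurisdiction.
The Provincial Court of Brybourne:
  (a) Yusuf Baptiste resides in Brybourne, which satisfies one of the alternatives. Met.
  (b) No defendant is a corporation. The proviso rescues it, though: Yusuf Baptiste resides in Brybourne. Satisfied.
  (c) The plaintiff resides in Ravbourne, which is not Brybourne, which satisfies one of the alternatives. Satisfied.
  (d) Yusuf Baptiste resides in Brybourne, which satisfies one of the alternatives. Satisfied.
  (e) The claim is a contract claim, not a tort claim. Satisfied.
  → All conditions met; jurisdiction exists.
The Brybourne District Court:
  (a) The amount in controversy is USD 177,000, which meets the $10,000 floor — that alternative is enough. The exception is not triggered, since the operative events occurred in Quenmont, not Brybourne. Condition met.
  (b) The plaintiff resides in Ravbourne, which is not Brybourne. Condition met.
  (c) Joaquin Kessit resides in Ravbourne, so one alternative holds. Met.
  (d) The amount in controversy is USD 177,000, within the 250,000 dollars ceiling, so one alternative holds. Met.
  → Every requirement is satisfied — jurisdiction.
Courts with jurisdiction: the Provincial Court of Ravbourne, the Provincial Court of Brybourne, the Brybourne District Court — 3 in total.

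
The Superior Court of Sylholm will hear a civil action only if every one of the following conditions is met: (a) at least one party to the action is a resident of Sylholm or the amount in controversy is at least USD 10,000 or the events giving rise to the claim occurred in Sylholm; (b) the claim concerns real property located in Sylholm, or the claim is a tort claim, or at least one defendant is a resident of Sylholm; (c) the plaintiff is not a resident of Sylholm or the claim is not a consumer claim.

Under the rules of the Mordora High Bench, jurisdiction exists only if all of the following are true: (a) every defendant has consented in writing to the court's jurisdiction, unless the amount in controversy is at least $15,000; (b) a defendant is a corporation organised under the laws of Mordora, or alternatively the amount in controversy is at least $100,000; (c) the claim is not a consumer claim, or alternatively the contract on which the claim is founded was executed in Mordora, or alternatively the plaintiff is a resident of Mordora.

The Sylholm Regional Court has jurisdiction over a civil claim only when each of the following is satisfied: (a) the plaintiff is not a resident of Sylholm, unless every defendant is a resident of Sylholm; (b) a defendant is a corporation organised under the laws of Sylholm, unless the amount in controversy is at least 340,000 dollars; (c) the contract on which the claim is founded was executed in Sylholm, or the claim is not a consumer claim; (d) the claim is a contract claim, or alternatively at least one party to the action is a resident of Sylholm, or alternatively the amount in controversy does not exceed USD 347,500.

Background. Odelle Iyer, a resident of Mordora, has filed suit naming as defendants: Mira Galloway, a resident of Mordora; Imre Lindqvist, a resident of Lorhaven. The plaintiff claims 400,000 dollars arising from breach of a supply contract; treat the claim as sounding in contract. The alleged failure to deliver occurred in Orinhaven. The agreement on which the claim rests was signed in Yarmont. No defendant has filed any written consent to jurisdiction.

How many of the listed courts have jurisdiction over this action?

The Superior Court of Sylholm:
  (a) The amount in controversy is 400,000 dollars, which meets the 10,000 dollars floor, so this disjunct is met. Satisfied.
  (b) The claim does not concern real property; the claim is a contract claim, not a tort claim; no defendant resides in Sylholm (they reside in Mordora, Lorhaven) — none of the alternatives is met. Condition not met.
  (c) The plaintiff resides in Mordora, which is not Sylholm, which satisfies one of the alternatives. Met.
  → Not every requirement is met — no jurisdiction.
The Mordora High Bench:
  (a) No such written consent has been filed. However, the amount in controversy is USD 400,000, which meets the $15,000 floor, so the 'unless' proviso supplies this condition. Satisfied.
  (b) The amount in controversy is 400,000 dollars, which meets the USD 100,000 floor, so this disjunct is met. Met.
  (c) The claim is a contract claim, not a consumer claim — that alternative is enough. Satisfied.
  → All conditions met; jurisdiction exists.
The Sylholm Regional Court:
  (a) The plaintiff resides in Mordora, which is not Sylholm. Condition met.
  (b) No defendant is a corporation. However, the amount in controversy is 400,000 dollars, which meets the USD 340,000 floor, so the 'unless' proviso supplies this condition. Condition met.
  (c) The claim is a contract claim, not a consumer claim, so one alternative holds. Condition met.
  (d) The claim is a contract claim, which satisfies one of the alternatives. Condition met.
  → The court has jurisdiction.
Courts with jurisdiction: the Mordora High Bench, the Sylholm Regional Court — 2 in total.

2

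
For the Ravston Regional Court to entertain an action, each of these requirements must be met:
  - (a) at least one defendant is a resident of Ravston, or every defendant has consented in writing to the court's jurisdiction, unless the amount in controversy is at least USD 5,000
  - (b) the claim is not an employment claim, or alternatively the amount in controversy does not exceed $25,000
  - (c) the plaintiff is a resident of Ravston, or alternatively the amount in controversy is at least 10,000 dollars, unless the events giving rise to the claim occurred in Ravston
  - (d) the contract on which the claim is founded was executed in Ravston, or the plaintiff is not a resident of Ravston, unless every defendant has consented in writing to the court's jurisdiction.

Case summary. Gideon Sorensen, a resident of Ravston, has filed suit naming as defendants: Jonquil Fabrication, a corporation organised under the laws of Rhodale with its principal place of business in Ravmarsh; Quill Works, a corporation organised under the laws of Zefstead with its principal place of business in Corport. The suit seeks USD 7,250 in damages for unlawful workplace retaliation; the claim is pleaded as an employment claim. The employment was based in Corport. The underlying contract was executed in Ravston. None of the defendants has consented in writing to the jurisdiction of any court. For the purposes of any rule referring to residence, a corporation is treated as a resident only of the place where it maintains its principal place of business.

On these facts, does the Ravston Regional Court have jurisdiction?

The Ravston Regional Court:
  (a) No defendant resides in Ravston (they reside in Ravmarsh, Corport); no such written consent has been filed — none of the alternatives is met. But the amount in controversy is $7,250, which meets the USD 5,000 floor, and the 'unless' clause therefore excuses the requirement. Satisfied.
  (b) The amount in controversy is 7,250 dollars, within the $25,000 ceiling, which satisfies one of the alternatives. Satisfied.
  (c) The plaintiff resides in Ravston — that alternative is enough. Satisfied.
  (d) The contract was executed in Ravston, so this disjunct is met. Met.
  → All conditions met; jurisdiction exists.

Yes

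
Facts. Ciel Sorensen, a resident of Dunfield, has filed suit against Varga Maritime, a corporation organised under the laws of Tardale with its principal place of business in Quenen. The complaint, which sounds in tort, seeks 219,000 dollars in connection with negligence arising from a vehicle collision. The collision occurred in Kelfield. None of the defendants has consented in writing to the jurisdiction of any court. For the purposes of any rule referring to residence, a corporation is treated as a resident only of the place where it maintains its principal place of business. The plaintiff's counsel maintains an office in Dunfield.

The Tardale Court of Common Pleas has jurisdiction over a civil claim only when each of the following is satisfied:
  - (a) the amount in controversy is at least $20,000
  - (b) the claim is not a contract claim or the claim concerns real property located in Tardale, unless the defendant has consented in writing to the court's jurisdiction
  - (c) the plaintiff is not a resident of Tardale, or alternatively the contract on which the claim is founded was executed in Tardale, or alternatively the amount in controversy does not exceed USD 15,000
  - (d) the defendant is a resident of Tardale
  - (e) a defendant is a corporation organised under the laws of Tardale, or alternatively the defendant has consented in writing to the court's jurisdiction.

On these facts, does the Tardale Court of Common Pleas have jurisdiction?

No

The Tardale Court of Common Pleas:
  (a) The amount in controversy is 219,000 dollars, which meets the $20,000 floor. Satisfied.
  (b) The claim is a tort claim, not a contract claim, which satisfies one of the alternatives. Condition met.
  (c) The plaintiff resides in Dunfield, which is not Tardale, so one alternative holds. Satisfied.
  (d) The defendant resides in Quenen, not Tardale. Not satisfied.
  (e) Varga Maritime is organised under the laws of Tardale, which satisfies one of the alternatives. Satisfied.
  → Not every requirement is met — no jurisdiction.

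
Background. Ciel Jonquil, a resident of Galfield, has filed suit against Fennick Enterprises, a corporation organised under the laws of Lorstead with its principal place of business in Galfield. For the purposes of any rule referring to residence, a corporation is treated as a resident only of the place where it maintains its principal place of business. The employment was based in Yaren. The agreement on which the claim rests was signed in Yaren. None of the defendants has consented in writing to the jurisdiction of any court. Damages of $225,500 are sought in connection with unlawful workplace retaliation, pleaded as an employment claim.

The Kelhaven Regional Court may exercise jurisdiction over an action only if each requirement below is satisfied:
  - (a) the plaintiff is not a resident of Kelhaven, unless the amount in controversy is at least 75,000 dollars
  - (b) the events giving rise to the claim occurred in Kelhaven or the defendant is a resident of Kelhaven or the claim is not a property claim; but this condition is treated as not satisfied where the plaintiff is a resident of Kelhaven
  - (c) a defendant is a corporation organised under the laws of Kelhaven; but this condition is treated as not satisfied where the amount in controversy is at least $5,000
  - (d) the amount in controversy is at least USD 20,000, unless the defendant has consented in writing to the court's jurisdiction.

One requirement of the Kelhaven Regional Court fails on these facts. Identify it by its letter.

(c)

The Kelhaven Regional Court:
  (a) The plaintiff resides in Galfield, which is not Kelhaven. Condition met.
  (b) The claim is an employment claim, not a property claim, so this disjunct is met. The exception is not triggered, since the plaintiff resides in Galfield, not Kelhaven. Met.
  (c) The corporate defendant(s) are organised in Lorstead, not Kelhaven. Not satisfied.
  (d) The amount in controversy is $225,500, which meets the $20,000 floor. Satisfied.
Only condition (c) fails.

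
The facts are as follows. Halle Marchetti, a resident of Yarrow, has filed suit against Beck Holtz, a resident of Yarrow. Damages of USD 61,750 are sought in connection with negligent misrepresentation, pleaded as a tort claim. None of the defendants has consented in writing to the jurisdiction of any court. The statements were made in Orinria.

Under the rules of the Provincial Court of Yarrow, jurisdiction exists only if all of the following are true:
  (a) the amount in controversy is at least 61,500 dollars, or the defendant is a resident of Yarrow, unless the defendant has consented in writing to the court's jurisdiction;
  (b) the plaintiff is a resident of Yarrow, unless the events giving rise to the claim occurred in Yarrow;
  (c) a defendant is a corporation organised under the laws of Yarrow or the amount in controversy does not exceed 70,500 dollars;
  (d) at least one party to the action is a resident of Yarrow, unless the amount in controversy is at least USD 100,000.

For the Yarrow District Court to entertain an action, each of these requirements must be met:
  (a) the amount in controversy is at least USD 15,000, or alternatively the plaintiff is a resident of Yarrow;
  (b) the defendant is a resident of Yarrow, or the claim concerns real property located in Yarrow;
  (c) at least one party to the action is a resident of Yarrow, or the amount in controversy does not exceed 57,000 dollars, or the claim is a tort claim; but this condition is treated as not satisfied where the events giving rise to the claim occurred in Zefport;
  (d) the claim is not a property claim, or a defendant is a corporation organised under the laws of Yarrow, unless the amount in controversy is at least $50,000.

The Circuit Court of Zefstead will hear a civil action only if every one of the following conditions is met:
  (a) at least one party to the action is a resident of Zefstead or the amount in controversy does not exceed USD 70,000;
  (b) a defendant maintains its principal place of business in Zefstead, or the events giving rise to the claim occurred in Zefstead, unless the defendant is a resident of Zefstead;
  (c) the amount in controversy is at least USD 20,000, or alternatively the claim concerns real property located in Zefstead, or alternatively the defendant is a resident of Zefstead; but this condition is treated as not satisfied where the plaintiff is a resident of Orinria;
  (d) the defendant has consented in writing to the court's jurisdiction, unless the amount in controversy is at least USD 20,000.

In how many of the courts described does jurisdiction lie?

2

The Provincial Court of Yarrow:
  (a) The amount in controversy is 61,750 dollars, which meets the 61,500 dollars floor, so one alternative holds. Condition met.
  (b) The plaintiff resides in Yarrow. Satisfied.
  (c) The amount in controversy is $61,750, within the USD 70,500 ceiling, so one alternative holds. Met.
  (d) Halle Marchetti resides in Yarrow. Met.
  → All conditions met; jurisdiction exists.
The Yarrow District Court:
  (a) The amount in controversy is 61,750 dollars, which meets the 15,000 dollars floor, which satisfies one of the alternatives. Condition met.
  (b) The defendant resides in Yarrow, which satisfies one of the alternatives. Condition met.
  (c) Halle Marchetti resides in Yarrow, which satisfies one of the alternatives. And the carve-out is inapplicable — the operative events occurred in Orinria, not Zefport. Condition met.
  (d) The claim is a tort claim, not a property claim, so this disjunct is met. Satisfied.
  → All conditions met; jurisdiction exists.
The Circuit Court of Zefstead:
  (a) The amount in controversy is USD 61,750, within the $70,000 ceiling, so this disjunct is met. Satisfied.
  (b) No defendant is a corporation; the operative events occurred in Orinria, not Zefstead — no alternative holds. Nor does the 'unless' clause help: the defendant resides in Yarrow, not Zefstead. Not met.
  (c) The amount in controversy is 61,750 dollars, which meets the 20,000 dollars floor — that alternative is enough. The exception is not triggered, since the plaintiff resides in Yarrow, not Orinria. Met.
  (d) No such written consent has been filed. However, the amount in controversy is 61,750 dollars, which meets the USD 20,000 floor, so the 'unless' proviso supplies this condition. Satisfied.
  → At least one condition fails; no jurisdiction.
Courts with jurisdiction: the Provincial Court of Yarrow, the Yarrow District Court — 2 in total.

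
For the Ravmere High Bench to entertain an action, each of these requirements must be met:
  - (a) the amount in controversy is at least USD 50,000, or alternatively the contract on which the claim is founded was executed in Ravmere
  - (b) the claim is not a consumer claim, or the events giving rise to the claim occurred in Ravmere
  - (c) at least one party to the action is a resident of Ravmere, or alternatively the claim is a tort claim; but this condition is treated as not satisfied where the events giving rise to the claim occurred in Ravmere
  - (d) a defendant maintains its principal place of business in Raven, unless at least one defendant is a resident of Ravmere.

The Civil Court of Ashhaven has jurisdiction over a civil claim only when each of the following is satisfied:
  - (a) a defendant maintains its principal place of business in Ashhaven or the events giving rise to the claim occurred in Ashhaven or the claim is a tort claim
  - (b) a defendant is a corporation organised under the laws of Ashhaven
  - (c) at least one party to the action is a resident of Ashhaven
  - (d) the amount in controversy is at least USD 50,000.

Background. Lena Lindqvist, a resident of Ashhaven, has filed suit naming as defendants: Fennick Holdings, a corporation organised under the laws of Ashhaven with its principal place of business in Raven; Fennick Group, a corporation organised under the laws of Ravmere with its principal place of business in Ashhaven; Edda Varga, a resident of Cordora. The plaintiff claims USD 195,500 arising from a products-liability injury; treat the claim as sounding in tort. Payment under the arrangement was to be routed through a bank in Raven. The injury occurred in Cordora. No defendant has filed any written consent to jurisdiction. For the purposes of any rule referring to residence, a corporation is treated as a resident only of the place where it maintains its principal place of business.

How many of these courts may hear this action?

The Ravmere High Bench:
  (a) The amount in controversy is $195,500, which meets the USD 50,000 floor, so this disjunct is met. Met.
  (b) The claim is a tort claim, not a consumer claim, so this disjunct is met. Condition met.
  (c) The claim is a tort claim — that alternative is enough. The carve-out does not apply: the operative events occurred in Cordora, not Ravmere. Condition met.
  (d) Fennick Holdings has its principal place of business in Raven. Met.
  → All conditions met; jurisdiction exists.
The Civil Court of Ashhaven:
  (a) Fennick Group has its principal place of business in Ashhaven, so this disjunct is met. Met.
  (b) Fennick Holdings is organised under the laws of Ashhaven. Met.
  (c) Lena Lindqvist resides in Ashhaven. Condition met.
  (d) The amount in controversy is $195,500, which meets the $50,000 floor. Met.
  → Jurisdiction lies.
Courts with jurisdiction: the Ravmere High Bench, the Civil Court of Ashhaven — 2 in total.

2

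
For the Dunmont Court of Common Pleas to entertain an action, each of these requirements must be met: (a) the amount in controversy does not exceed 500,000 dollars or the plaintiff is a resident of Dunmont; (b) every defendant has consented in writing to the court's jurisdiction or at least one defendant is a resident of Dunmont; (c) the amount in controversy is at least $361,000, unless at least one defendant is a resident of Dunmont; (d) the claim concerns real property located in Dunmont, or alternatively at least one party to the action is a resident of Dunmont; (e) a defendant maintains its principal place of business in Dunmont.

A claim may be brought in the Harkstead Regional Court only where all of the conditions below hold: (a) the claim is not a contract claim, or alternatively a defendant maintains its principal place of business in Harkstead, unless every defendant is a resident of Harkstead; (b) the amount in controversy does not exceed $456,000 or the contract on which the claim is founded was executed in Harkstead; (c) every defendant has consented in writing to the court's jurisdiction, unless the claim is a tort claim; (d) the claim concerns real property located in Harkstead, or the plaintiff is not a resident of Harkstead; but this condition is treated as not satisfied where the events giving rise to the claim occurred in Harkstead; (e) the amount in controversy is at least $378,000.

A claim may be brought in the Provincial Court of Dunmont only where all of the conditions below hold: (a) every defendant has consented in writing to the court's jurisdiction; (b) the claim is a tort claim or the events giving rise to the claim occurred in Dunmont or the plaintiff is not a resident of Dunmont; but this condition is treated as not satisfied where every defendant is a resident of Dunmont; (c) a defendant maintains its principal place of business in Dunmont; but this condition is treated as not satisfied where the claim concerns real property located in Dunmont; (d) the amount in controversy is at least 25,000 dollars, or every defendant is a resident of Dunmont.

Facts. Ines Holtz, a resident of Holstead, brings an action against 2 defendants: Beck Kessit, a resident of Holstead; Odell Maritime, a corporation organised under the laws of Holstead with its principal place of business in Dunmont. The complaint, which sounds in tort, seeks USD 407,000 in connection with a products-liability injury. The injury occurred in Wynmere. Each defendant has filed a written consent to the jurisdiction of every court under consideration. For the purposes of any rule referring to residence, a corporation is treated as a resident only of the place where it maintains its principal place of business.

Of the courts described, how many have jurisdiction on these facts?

3

The Dunmont Court of Common Pleas:
  (a) The amount in controversy is USD 407,000, within the 500,000 dollars ceiling, so this disjunct is met. Met.
  (b) Every defendant has filed written consent, so one alternative holds. Condition met.
  (c) The amount in controversy is $407,000, which meets the USD 361,000 floor. Met.
  (d) Odell Maritime resides in Dunmont, so one alternative holds. Satisfied.
  (e) Odell Maritime has its principal place of business in Dunmont. Condition met.
  → Jurisdiction lies.
The Harkstead Regional Court:
  (a) The claim is a tort claim, not a contract claim, so this disjunct is met. Satisfied.
  (b) The amount in controversy is 407,000 dollars, within the $456,000 ceiling, so this disjunct is met. Met.
  (c) Every defendant has filed written consent. Satisfied.
  (d) The plaintiff resides in Holstead, which is not Harkstead — that alternative is enough. The exception is not triggered, since the operative events occurred in Wynmere, not Harkstead. Satisfied.
  (e) The amount in controversy is USD 407,000, which meets the 378,000 dollars floor. Satisfied.
  → Jurisdiction lies.
The Provincial Court of Dunmont:
  (a) Every defendant has filed written consent. Satisfied.
  (b) The claim is a tort claim, which satisfies one of the alternatives. And the carve-out is inapplicable — the defendants reside as follows — Beck Kessit in Holstead, Odell Maritime in Dunmont — not all in Dunmont. Condition met.
  (c) Odell Maritime has its principal place of business in Dunmont. The exception is not triggered, since the claim does not concern real property. Met.
  (d) The amount in controversy is 407,000 dollars, which meets the 25,000 dollars floor, so one alternative holds. Met.
  → Every requirement is satisfied — jurisdiction.
Courts with jurisdiction: the Dunmont Court of Common Pleas, the Harkstead Regional Court, the Provincial Court of Dunmont — 3 in total.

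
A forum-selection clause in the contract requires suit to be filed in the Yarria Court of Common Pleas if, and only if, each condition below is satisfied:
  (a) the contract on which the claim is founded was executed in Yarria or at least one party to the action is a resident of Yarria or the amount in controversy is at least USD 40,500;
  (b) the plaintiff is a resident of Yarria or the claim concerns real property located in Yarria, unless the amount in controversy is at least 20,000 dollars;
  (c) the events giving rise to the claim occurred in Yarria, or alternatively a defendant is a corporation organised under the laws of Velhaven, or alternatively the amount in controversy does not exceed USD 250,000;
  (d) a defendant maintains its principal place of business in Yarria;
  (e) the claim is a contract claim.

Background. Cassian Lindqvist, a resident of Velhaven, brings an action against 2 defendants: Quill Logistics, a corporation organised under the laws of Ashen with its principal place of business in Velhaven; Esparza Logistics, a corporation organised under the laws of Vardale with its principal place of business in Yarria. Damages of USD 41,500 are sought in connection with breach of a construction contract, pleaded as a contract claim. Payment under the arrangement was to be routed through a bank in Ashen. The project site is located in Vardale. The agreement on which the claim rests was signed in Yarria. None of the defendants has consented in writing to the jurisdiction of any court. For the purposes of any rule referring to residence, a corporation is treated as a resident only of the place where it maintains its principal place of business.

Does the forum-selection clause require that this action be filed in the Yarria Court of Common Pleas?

Yes

The Yarria Court of Common Pleas:
  (a) The contract was executed in Yarria, which satisfies one of the alternatives. Satisfied.
  (b) The plaintiff resides in Velhaven, not Yarria; the claim does not concern real property — every alternative fails. The proviso rescues it, though: the amount in controversy is $41,500, which meets the 20,000 dollars floor. Condition met.
  (c) The amount in controversy is $41,500, within the USD 250,000 ceiling — that alternative is enough. Met.
  (d) Esparza Logistics has its principal place of business in Yarria. Met.
  (e) The claim is a contract claim. Met.
  → The clause applies.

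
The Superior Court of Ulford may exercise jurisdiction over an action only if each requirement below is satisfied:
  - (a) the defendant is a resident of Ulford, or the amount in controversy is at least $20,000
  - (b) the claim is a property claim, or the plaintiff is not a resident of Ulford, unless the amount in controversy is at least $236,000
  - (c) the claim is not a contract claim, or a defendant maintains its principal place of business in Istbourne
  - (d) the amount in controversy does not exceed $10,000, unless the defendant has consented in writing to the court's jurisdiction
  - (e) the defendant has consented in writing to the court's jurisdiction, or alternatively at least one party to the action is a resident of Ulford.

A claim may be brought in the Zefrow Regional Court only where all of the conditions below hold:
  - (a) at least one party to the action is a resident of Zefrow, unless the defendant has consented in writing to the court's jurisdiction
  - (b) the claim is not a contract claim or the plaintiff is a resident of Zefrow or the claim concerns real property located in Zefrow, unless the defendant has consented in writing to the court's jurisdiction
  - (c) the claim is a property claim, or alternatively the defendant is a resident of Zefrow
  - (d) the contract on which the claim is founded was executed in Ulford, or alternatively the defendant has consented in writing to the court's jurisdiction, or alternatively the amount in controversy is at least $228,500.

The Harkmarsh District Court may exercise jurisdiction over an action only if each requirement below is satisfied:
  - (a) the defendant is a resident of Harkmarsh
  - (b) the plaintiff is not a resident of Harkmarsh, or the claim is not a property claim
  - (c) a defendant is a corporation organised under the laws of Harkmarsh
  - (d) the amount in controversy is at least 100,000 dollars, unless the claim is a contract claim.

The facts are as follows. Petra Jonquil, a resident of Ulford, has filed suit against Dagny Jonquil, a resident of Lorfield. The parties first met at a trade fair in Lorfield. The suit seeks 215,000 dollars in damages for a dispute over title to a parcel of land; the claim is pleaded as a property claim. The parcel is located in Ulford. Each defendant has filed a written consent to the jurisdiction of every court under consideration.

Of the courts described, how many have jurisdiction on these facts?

2

The Superior Court of Ulford:
  (a) The amount in controversy is $215,000, which meets the 20,000 dollars floor, so this disjunct is met. Condition met.
  (b) The claim is a property claim, which satisfies one of the alternatives. Met.
  (c) The claim is a property claim, not a contract claim, so this disjunct is met. Satisfied.
  (d) The amount in controversy is $215,000, above the USD 10,000 ceiling. The proviso rescues it, though: every defendant has filed written consent. Met.
  (e) Every defendant has filed written consent — that alternative is enough. Condition met.
  → Jurisdiction lies.
The Zefrow Regional Court:
  (a) No party resides in Zefrow. The proviso rescues it, though: every defendant has filed written consent. Satisfied.
  (b) The claim is a property claim, not a contract claim — that alternative is enough. Condition met.
  (c) The claim is a property claim — that alternative is enough. Met.
  (d) Every defendant has filed written consent, so this disjunct is met. Met.
  → The court has jurisdiction.
The Harkmarsh District Court:
  (a) The defendant resides in Lorfield, not Harkmarsh. Condition not met.
  (b) The plaintiff resides in Ulford, which is not Harkmarsh, so this disjunct is met. Met.
  (c) No defendant is a corporation. Condition not met.
  (d) The amount in controversy is 215,000 dollars, which meets the 100,000 dollars floor. Met.
  → The court lacks jurisdiction.
Courts with jurisdiction: the Superior Court of Ulford, the Zefrow Regional Court — 2 in total.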